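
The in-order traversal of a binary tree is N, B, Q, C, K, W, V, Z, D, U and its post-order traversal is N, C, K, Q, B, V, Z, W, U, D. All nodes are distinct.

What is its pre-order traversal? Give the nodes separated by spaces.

The last element of post-order is the root; it splits in-order into left and right subtrees.
Root D: left subtree has 8 nodes {N, B, Q, C, K, W, V, Z}, right has 1 {U}.
  Root W: left subtree has 5 nodes {N, B, Q, C, K}, right has 2 {V, Z}.
    Root B: left subtree has 1 node {N}, right has 3 {Q, C, K}.
      Root Q: left subtree has 0 nodes { }, right has 2 {C, K}.
        Root K: left subtree has 1 node {C}, right has 0 { }.
    Root Z: left subtree has 1 node {V}, right has 0 { }.

D W B N Q K C Z V U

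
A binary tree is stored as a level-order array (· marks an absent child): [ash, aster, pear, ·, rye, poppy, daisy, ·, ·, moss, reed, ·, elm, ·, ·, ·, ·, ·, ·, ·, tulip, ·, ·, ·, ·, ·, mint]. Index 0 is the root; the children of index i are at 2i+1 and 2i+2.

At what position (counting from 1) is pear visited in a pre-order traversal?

Pre-order visits the node, then its left subtree, then its right subtree.
Visit ash.
At ash: go left to aster.
  Visit aster.
  At aster: no left child.
  At aster: go right to rye.
    Visit rye.
    At rye: go left to moss.
      Visit moss.
      At moss: no left child.
      At moss: go right to tulip.
        tulip is a leaf — visit tulip.
    At rye: go right to reed.
      reed is a leaf — visit reed.
At ash: go right to pear.
  Visit pear.
  At pear: go left to poppy.
    Visit poppy.
    At poppy: no left child.
    At poppy: go right to elm.
      Visit elm.
      At elm: no left child.
      At elm: go right to mint.
        mint is a leaf — visit mint.
  At pear: go right to daisy.
    daisy is a leaf — visit daisy.
Full pre-order sequence: ash, aster, rye, moss, tulip, reed, pear, poppy, elm, mint, daisy.

7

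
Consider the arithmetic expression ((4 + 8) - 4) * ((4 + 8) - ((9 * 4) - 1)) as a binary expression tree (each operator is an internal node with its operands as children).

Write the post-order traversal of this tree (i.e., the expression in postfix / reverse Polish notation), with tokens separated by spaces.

Post-order on an expression tree gives postfix notation: for each operator, emit left operand, right operand, then the operator.

4 8 + 4 - 4 8 + 9 4 * 1 - - *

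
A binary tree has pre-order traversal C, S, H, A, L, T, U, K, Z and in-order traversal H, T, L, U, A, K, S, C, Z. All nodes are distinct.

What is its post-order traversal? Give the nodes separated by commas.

The first element of pre-order is the root; it splits in-order into left and right subtrees.
Root C: left subtree has 7 nodes {H, T, L, U, A, K, S}, right has 1 {Z}.
  Root S: left subtree has 6 nodes {H, T, L, U, A, K}, right has 0 { }.
    Root H: left subtree has 0 nodes { }, right has 5 {T, L, U, A, K}.
      Root A: left subtree has 3 nodes {T, L, U}, right has 1 {K}.
        Root L: left subtree has 1 node {T}, right has 1 {U}.

T, U, L, K, A, H, S, Z, C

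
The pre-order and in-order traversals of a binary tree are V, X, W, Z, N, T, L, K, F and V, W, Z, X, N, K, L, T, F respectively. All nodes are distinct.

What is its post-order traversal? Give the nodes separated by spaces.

Z W K L F T N X V

The first element of pre-order is the root; it splits in-order into left and right subtrees.
Root V: left subtree has 0 nodes { }, right has 8 {W, Z, X, N, K, L, T, F}.
  Root X: left subtree has 2 nodes {W, Z}, right has 5 {N, K, L, T, F}.
    Root W: left subtree has 0 nodes { }, right has 1 {Z}.
    Root N: left subtree has 0 nodes { }, right has 4 {K, L, T, F}.
      Root T: left subtree has 2 nodes {K, L}, right has 1 {F}.
        Root L: left subtree has 1 node {K}, right has 0 { }.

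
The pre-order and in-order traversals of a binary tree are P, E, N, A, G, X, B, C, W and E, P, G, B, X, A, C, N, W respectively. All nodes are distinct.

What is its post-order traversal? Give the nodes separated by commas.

The first element of pre-order is the root; it splits in-order into left and right subtrees.
Root P: left subtree has 1 node {E}, right has 7 {G, B, X, A, C, N, W}.
  Root N: left subtree has 5 nodes {G, B, X, A, C}, right has 1 {W}.
    Root A: left subtree has 3 nodes {G, B, X}, right has 1 {C}.
      Root G: left subtree has 0 nodes { }, right has 2 {B, X}.
        Root X: left subtree has 1 node {B}, right has 0 { }.

E, B, X, G, C, A, W, N, P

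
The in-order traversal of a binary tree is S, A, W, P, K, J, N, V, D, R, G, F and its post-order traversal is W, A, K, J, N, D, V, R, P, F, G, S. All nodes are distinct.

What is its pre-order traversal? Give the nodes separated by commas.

The last element of post-order is the root; it splits in-order into left and right subtrees.
Root S: left subtree has 0 nodes { }, right has 11 {A, W, P, K, J, N, V, D, R, G, F}.
  Root G: left subtree has 9 nodes {A, W, P, K, J, N, V, D, R}, right has 1 {F}.
    Root P: left subtree has 2 nodes {A, W}, right has 6 {K, J, N, V, D, R}.
      Root A: left subtree has 0 nodes { }, right has 1 {W}.
      Root R: left subtree has 5 nodes {K, J, N, V, D}, right has 0 { }.
        Root V: left subtree has 3 nodes {K, J, N}, right has 1 {D}.
          Root N: left subtree has 2 nodes {K, J}, right has 0 { }.
            Root J: left subtree has 1 node {K}, right has 0 { }.

S, G, P, A, W, R, V, N, J, K, D, F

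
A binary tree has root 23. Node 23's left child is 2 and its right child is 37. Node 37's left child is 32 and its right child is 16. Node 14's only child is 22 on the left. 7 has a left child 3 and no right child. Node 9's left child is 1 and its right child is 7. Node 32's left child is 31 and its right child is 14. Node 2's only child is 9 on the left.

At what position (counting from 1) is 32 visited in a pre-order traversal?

8

Pre-order visits the node, then its left subtree, then its right subtree.
Visit 23.
At 23: go left to 2.
  Visit 2.
  At 2: go left to 9.
    Visit 9.
    At 9: go left to 1.
      1 is a leaf — visit 1.
    At 9: go right to 7.
      Visit 7.
      At 7: go left to 3.
        3 is a leaf — visit 3.
      At 7: no right child.
  At 2: no right child.
At 23: go right to 37.
  Visit 37.
  At 37: go left to 32.
    Visit 32.
    At 32: go left to 31.
      31 is a leaf — visit 31.
    At 32: go right to 14.
      Visit 14.
      At 14: go left to 22.
        22 is a leaf — visit 22.
      At 14: no right child.
  At 37: go right to 16.
    16 is a leaf — visit 16.
Full pre-order sequence: 23, 2, 9, 1, 7, 3, 37, 32, 31, 14, 22, 16.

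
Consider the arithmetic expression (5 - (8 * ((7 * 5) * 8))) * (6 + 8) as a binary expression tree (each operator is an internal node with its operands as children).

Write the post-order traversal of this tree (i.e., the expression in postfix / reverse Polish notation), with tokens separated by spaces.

5 8 7 5 * 8 * * - 6 8 + *

Post-order on an expression tree gives postfix notation: for each operator, emit left operand, right operand, then the operator.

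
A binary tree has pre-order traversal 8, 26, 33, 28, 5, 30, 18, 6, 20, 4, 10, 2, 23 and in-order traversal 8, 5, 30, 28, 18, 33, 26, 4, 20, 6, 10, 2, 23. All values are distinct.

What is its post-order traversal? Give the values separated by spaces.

30 5 18 28 33 4 20 23 2 10 6 26 8

The first element of pre-order is the root; it splits in-order into left and right subtrees.
Root 8: left subtree has 0 nodes { }, right has 12 {5, 30, 28, 18, 33, 26, 4, 20, 6, 10, 2, 23}.
  Root 26: left subtree has 5 nodes {5, 30, 28, 18, 33}, right has 6 {4, 20, 6, 10, 2, 23}.
    Root 33: left subtree has 4 nodes {5, 30, 28, 18}, right has 0 { }.
      Root 28: left subtree has 2 nodes {5, 30}, right has 1 {18}.
        Root 5: left subtree has 0 nodes { }, right has 1 {30}.
    Root 6: left subtree has 2 nodes {4, 20}, right has 3 {10, 2, 23}.
      Root 20: left subtree has 1 node {4}, right has 0 { }.
      Root 10: left subtree has 0 nodes { }, right has 2 {2, 23}.
        Root 2: left subtree has 0 nodes { }, right has 1 {23}.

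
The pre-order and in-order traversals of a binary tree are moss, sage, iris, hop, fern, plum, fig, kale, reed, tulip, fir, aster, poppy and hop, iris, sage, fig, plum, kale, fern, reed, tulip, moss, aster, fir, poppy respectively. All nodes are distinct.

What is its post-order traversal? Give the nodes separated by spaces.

hop iris fig kale plum tulip reed fern sage aster poppy fir moss

The first element of pre-order is the root; it splits in-order into left and right subtrees.
Root moss: left subtree has 9 nodes {hop, iris, sage, fig, plum, kale, fern, reed, tulip}, right has 3 {aster, fir, poppy}.
  Root sage: left subtree has 2 nodes {hop, iris}, right has 6 {fig, plum, kale, fern, reed, tulip}.
    Root iris: left subtree has 1 node {hop}, right has 0 { }.
    Root fern: left subtree has 3 nodes {fig, plum, kale}, right has 2 {reed, tulip}.
      Root plum: left subtree has 1 node {fig}, right has 1 {kale}.
      Root reed: left subtree has 0 nodes { }, right has 1 {tulip}.
  Root fir: left subtree has 1 node {aster}, right has 1 {poppy}.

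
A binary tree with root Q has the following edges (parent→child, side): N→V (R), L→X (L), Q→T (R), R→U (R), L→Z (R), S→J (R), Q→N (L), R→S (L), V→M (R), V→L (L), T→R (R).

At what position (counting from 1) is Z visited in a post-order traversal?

2

Post-order visits the left subtree, then the right subtree, then the node.
At Q: go left to N.
  At N: no left child.
  At N: go right to V.
    At V: go left to L.
      At L: go left to X.
        X is a leaf — visit X.
      At L: go right to Z.
        Z is a leaf — visit Z.
      Visit L.
    At V: go right to M.
      M is a leaf — visit M.
    Visit V.
  Visit N.
At Q: go right to T.
  At T: no left child.
  At T: go right to R.
    At R: go left to S.
      At S: no left child.
      At S: go right to J.
        J is a leaf — visit J.
      Visit S.
    At R: go right to U.
      U is a leaf — visit U.
    Visit R.
  Visit T.
Visit Q.
Full post-order sequence: X, Z, L, M, V, N, J, S, U, R, T, Q.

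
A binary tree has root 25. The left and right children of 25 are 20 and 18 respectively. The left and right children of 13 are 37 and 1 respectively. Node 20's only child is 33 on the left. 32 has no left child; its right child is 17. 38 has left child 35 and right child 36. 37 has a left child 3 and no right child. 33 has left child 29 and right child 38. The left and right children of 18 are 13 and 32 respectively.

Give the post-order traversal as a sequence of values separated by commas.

Post-order visits the left subtree, then the right subtree, then the node.
At 25: go left to 20.
  At 20: go left to 33.
    At 33: go left to 29.
      29 is a leaf — visit 29.
    At 33: go right to 38.
      At 38: go left to 35.
        35 is a leaf — visit 35.
      At 38: go right to 36.
        36 is a leaf — visit 36.
      Visit 38.
    Visit 33.
  At 20: no right child.
  Visit 20.
At 25: go right to 18.
  At 18: go left to 13.
    At 13: go left to 37.
      At 37: go left to 3.
        3 is a leaf — visit 3.
      At 37: no right child.
      Visit 37.
    At 13: go right to 1.
      1 is a leaf — visit 1.
    Visit 13.
  At 18: go right to 32.
    At 32: no left child.
    At 32: go right to 17.
      17 is a leaf — visit 17.
    Visit 32.
  Visit 18.
Visit 25.

29, 35, 36, 38, 33, 20, 3, 37, 1, 13, 17, 32, 18, 25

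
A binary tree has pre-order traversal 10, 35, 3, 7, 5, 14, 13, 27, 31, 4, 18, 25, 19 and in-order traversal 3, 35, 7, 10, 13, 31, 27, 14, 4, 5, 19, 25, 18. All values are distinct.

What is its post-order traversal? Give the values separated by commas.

The first element of pre-order is the root; it splits in-order into left and right subtrees.
Root 10: left subtree has 3 nodes {3, 35, 7}, right has 9 {13, 31, 27, 14, 4, 5, 19, 25, 18}.
  Root 35: left subtree has 1 node {3}, right has 1 {7}.
  Root 5: left subtree has 5 nodes {13, 31, 27, 14, 4}, right has 3 {19, 25, 18}.
    Root 14: left subtree has 3 nodes {13, 31, 27}, right has 1 {4}.
      Root 13: left subtree has 0 nodes { }, right has 2 {31, 27}.
        Root 27: left subtree has 1 node {31}, right has 0 { }.
    Root 18: left subtree has 2 nodes {19, 25}, right has 0 { }.
      Root 25: left subtree has 1 node {19}, right has 0 { }.

3, 7, 35, 31, 27, 13, 4, 14, 19, 25, 18, 5, 10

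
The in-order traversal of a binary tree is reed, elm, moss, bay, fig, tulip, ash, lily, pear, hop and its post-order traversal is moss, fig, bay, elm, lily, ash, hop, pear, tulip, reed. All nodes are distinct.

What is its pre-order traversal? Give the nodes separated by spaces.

The last element of post-order is the root; it splits in-order into left and right subtrees.
Root reed: left subtree has 0 nodes { }, right has 9 {elm, moss, bay, fig, tulip, ash, lily, pear, hop}.
  Root tulip: left subtree has 4 nodes {elm, moss, bay, fig}, right has 4 {ash, lily, pear, hop}.
    Root elm: left subtree has 0 nodes { }, right has 3 {moss, bay, fig}.
      Root bay: left subtree has 1 node {moss}, right has 1 {fig}.
    Root pear: left subtree has 2 nodes {ash, lily}, right has 1 {hop}.
      Root ash: left subtree has 0 nodes { }, right has 1 {lily}.

reed tulip elm bay moss fig pear ash lily hop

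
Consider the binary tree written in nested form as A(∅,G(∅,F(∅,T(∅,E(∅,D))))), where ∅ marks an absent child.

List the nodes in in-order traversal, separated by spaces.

In-order visits the left subtree, then the node, then the right subtree.
At A: no left child.
Visit A.
At A: go right to G.
  At G: no left child.
  Visit G.
  At G: go right to F.
    At F: no left child.
    Visit F.
    At F: go right to T.
      At T: no left child.
      Visit T.
      At T: go right to E.
        At E: no left child.
        Visit E.
        At E: go right to D.
          D is a leaf — visit D.

A G F T E D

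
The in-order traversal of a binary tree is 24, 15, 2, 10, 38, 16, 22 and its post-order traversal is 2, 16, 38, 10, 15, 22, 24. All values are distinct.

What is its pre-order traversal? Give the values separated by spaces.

24 22 15 10 2 38 16

The last element of post-order is the root; it splits in-order into left and right subtrees.
Root 24: left subtree has 0 nodes { }, right has 6 {15, 2, 10, 38, 16, 22}.
  Root 22: left subtree has 5 nodes {15, 2, 10, 38, 16}, right has 0 { }.
    Root 15: left subtree has 0 nodes { }, right has 4 {2, 10, 38, 16}.
      Root 10: left subtree has 1 node {2}, right has 2 {38, 16}.
        Root 38: left subtree has 0 nodes { }, right has 1 {16}.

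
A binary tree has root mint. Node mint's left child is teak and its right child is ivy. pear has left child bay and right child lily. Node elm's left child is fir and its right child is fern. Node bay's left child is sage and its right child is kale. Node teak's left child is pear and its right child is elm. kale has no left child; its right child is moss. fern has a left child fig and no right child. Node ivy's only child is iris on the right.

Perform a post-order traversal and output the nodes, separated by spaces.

sage moss kale bay lily pear fir fig fern elm teak iris ivy mint

Post-order visits the left subtree, then the right subtree, then the node.
At mint: go left to teak.
  At teak: go left to pear.
    At pear: go left to bay.
      At bay: go left to sage.
        sage is a leaf — visit sage.
      At bay: go right to kale.
        At kale: no left child.
        At kale: go right to moss.
          moss is a leaf — visit moss.
        Visit kale.
      Visit bay.
    At pear: go right to lily.
      lily is a leaf — visit lily.
    Visit pear.
  At teak: go right to elm.
    At elm: go left to fir.
      fir is a leaf — visit fir.
    At elm: go right to fern.
      At fern: go left to fig.
        fig is a leaf — visit fig.
      At fern: no right child.
      Visit fern.
    Visit elm.
  Visit teak.
At mint: go right to ivy.
  At ivy: no left child.
  At ivy: go right to iris.
    iris is a leaf — visit iris.
  Visit ivy.
Visit mint.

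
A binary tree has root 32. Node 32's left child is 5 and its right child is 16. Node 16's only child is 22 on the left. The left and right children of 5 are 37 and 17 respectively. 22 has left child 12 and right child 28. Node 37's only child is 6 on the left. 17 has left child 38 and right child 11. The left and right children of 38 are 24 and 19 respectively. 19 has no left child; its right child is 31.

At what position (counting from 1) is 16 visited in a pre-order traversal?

11

Pre-order visits the node, then its left subtree, then its right subtree.
Visit 32.
At 32: go left to 5.
  Visit 5.
  At 5: go left to 37.
    Visit 37.
    At 37: go left to 6.
      6 is a leaf — visit 6.
    At 37: no right child.
  At 5: go right to 17.
    Visit 17.
    At 17: go left to 38.
      Visit 38.
      At 38: go left to 24.
        24 is a leaf — visit 24.
      At 38: go right to 19.
        Visit 19.
        At 19: no left child.
        At 19: go right to 31.
          31 is a leaf — visit 31.
    At 17: go right to 11.
      11 is a leaf — visit 11.
At 32: go right to 16.
  Visit 16.
  At 16: go left to 22.
    Visit 22.
    At 22: go left to 12.
      12 is a leaf — visit 12.
    At 22: go right to 28.
      28 is a leaf — visit 28.
  At 16: no right child.
Full pre-order sequence: 32, 5, 37, 6, 17, 38, 24, 19, 31, 11, 16, 22, 12, 28.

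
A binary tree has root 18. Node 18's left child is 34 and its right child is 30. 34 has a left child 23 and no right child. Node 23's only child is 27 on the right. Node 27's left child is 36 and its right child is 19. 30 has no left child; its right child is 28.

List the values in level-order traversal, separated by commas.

18, 34, 30, 23, 28, 27, 36, 19

Level-order visits nodes level by level from the root, left to right within each level.
Level 0: 18
Level 1: 34, 30
Level 2: 23, 28
Level 3: 27
Level 4: 36, 19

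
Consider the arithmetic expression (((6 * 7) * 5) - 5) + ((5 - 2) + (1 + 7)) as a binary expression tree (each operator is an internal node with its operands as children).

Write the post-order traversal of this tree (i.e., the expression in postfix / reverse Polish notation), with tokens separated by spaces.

6 7 * 5 * 5 - 5 2 - 1 7 + + +

Post-order on an expression tree gives postfix notation: for each operator, emit left operand, right operand, then the operator.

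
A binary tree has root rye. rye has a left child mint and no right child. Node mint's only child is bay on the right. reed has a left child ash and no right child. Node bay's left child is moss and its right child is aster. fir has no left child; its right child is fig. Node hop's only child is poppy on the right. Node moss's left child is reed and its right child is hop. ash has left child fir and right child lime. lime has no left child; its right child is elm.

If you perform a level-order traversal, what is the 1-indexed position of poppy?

Level-order visits nodes level by level from the root, left to right within each level.
Level 0: rye
Level 1: mint
Level 2: bay
Level 3: moss, aster
Level 4: reed, hop
Level 5: ash, poppy
Level 6: fir, lime
Level 7: fig, elm
Full level-order sequence: rye, mint, bay, moss, aster, reed, hop, ash, poppy, fir, lime, fig, elm.

9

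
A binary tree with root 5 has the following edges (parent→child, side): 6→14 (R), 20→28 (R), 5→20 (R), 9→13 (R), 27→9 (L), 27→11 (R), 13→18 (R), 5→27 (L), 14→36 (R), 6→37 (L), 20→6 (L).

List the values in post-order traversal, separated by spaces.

Post-order visits the left subtree, then the right subtree, then the node.
At 5: go left to 27.
  At 27: go left to 9.
    At 9: no left child.
    At 9: go right to 13.
      At 13: no left child.
      At 13: go right to 18.
        18 is a leaf — visit 18.
      Visit 13.
    Visit 9.
  At 27: go right to 11.
    11 is a leaf — visit 11.
  Visit 27.
At 5: go right to 20.
  At 20: go left to 6.
    At 6: go left to 37.
      37 is a leaf — visit 37.
    At 6: go right to 14.
      At 14: no left child.
      At 14: go right to 36.
        36 is a leaf — visit 36.
      Visit 14.
    Visit 6.
  At 20: go right to 28.
    28 is a leaf — visit 28.
  Visit 20.
Visit 5.

18 13 9 11 27 37 36 14 6 28 20 5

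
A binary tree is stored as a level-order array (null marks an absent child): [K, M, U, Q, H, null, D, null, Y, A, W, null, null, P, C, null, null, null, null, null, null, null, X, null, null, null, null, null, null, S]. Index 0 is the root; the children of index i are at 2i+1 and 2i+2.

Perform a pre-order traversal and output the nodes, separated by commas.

Pre-order visits the node, then its left subtree, then its right subtree.
Visit K.
At K: go left to M.
  Visit M.
  At M: go left to Q.
    Visit Q.
    At Q: no left child.
    At Q: go right to Y.
      Y is a leaf — visit Y.
  At M: go right to H.
    Visit H.
    At H: go left to A.
      A is a leaf — visit A.
    At H: go right to W.
      Visit W.
      At W: no left child.
      At W: go right to X.
        X is a leaf — visit X.
At K: go right to U.
  Visit U.
  At U: no left child.
  At U: go right to D.
    Visit D.
    At D: go left to P.
      P is a leaf — visit P.
    At D: go right to C.
      Visit C.
      At C: go left to S.
        S is a leaf — visit S.
      At C: no right child.

K, M, Q, Y, H, A, W, X, U, D, P, C, S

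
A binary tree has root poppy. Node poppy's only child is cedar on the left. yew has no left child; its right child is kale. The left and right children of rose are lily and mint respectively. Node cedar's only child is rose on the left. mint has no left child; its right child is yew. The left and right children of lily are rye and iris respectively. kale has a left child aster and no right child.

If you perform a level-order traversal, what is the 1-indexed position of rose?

Level-order visits nodes level by level from the root, left to right within each level.
Level 0: poppy
Level 1: cedar
Level 2: rose
Level 3: lily, mint
Level 4: rye, iris, yew
Level 5: kale
Level 6: aster
Full level-order sequence: poppy, cedar, rose, lily, mint, rye, iris, yew, kale, aster.

3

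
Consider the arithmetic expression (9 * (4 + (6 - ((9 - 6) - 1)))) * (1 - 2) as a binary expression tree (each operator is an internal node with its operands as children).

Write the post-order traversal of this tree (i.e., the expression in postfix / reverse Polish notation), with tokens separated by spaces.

9 4 6 9 6 - 1 - - + * 1 2 - *

Post-order on an expression tree gives postfix notation: for each operator, emit left operand, right operand, then the operator.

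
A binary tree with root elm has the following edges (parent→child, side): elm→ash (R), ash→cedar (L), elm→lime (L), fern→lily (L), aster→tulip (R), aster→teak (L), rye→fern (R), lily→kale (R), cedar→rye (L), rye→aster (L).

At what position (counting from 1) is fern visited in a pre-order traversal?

9

Pre-order visits the node, then its left subtree, then its right subtree.
Visit elm.
At elm: go left to lime.
  lime is a leaf — visit lime.
At elm: go right to ash.
  Visit ash.
  At ash: go left to cedar.
    Visit cedar.
    At cedar: go left to rye.
      Visit rye.
      At rye: go left to aster.
        Visit aster.
        At aster: go left to teak.
          teak is a leaf — visit teak.
        At aster: go right to tulip.
          tulip is a leaf — visit tulip.
      At rye: go right to fern.
        Visit fern.
        At fern: go left to lily.
          Visit lily.
          At lily: no left child.
          At lily: go right to kale.
            kale is a leaf — visit kale.
        At fern: no right child.
    At cedar: no right child.
  At ash: no right child.
Full pre-order sequence: elm, lime, ash, cedar, rye, aster, teak, tulip, fern, lily, kale.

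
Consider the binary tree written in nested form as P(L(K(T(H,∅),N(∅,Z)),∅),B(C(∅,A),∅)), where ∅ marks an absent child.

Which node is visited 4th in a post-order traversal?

N

Post-order visits the left subtree, then the right subtree, then the node.
At P: go left to L.
  At L: go left to K.
    At K: go left to T.
      At T: go left to H.
        H is a leaf — visit H.
      At T: no right child.
      Visit T.
    At K: go right to N.
      At N: no left child.
      At N: go right to Z.
        Z is a leaf — visit Z.
      Visit N.
    Visit K.
  At L: no right child.
  Visit L.
At P: go right to B.
  At B: go left to C.
    At C: no left child.
    At C: go right to A.
      A is a leaf — visit A.
    Visit C.
  At B: no right child.
  Visit B.
Visit P.
Full post-order sequence: H, T, Z, N, K, L, A, C, B, P.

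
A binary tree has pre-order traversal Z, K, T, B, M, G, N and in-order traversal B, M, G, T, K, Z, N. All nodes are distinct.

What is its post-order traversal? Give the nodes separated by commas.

G, M, B, T, K, N, Z

The first element of pre-order is the root; it splits in-order into left and right subtrees.
Root Z: left subtree has 5 nodes {B, M, G, T, K}, right has 1 {N}.
  Root K: left subtree has 4 nodes {B, M, G, T}, right has 0 { }.
    Root T: left subtree has 3 nodes {B, M, G}, right has 0 { }.
      Root B: left subtree has 0 nodes { }, right has 2 {M, G}.
        Root M: left subtree has 0 nodes { }, right has 1 {G}.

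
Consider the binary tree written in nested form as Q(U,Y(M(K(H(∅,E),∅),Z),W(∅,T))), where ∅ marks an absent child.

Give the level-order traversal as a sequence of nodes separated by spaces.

Level-order visits nodes level by level from the root, left to right within each level.
Level 0: Q
Level 1: U, Y
Level 2: M, W
Level 3: K, Z, T
Level 4: H
Level 5: E

Q U Y M W K Z T H E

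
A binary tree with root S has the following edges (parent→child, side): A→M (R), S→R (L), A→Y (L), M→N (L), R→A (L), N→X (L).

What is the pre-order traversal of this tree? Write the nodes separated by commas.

S, R, A, Y, M, N, X

Pre-order visits the node, then its left subtree, then its right subtree.
Visit S.
At S: go left to R.
  Visit R.
  At R: go left to A.
    Visit A.
    At A: go left to Y.
      Y is a leaf — visit Y.
    At A: go right to M.
      Visit M.
      At M: go left to N.
        Visit N.
        At N: go left to X.
          X is a leaf — visit X.
        At N: no right child.
      At M: no right child.
  At R: no right child.
At S: no right child.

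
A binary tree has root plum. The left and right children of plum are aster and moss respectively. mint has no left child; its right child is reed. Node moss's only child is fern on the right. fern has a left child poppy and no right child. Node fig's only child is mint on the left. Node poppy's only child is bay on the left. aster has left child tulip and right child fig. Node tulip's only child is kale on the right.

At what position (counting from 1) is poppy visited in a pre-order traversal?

Pre-order visits the node, then its left subtree, then its right subtree.
Visit plum.
At plum: go left to aster.
  Visit aster.
  At aster: go left to tulip.
    Visit tulip.
    At tulip: no left child.
    At tulip: go right to kale.
      kale is a leaf — visit kale.
  At aster: go right to fig.
    Visit fig.
    At fig: go left to mint.
      Visit mint.
      At mint: no left child.
      At mint: go right to reed.
        reed is a leaf — visit reed.
    At fig: no right child.
At plum: go right to moss.
  Visit moss.
  At moss: no left child.
  At moss: go right to fern.
    Visit fern.
    At fern: go left to poppy.
      Visit poppy.
      At poppy: go left to bay.
        bay is a leaf — visit bay.
      At poppy: no right child.
    At fern: no right child.
Full pre-order sequence: plum, aster, tulip, kale, fig, mint, reed, moss, fern, poppy, bay.

10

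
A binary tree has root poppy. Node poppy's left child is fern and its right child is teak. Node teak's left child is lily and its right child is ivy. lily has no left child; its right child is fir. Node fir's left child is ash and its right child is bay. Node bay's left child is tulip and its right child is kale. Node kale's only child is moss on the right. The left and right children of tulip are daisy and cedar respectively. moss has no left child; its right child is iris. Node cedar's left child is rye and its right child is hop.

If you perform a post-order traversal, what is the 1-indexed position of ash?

Post-order visits the left subtree, then the right subtree, then the node.
At poppy: go left to fern.
  fern is a leaf — visit fern.
At poppy: go right to teak.
  At teak: go left to lily.
    At lily: no left child.
    At lily: go right to fir.
      At fir: go left to ash.
        ash is a leaf — visit ash.
      At fir: go right to bay.
        At bay: go left to tulip.
          At tulip: go left to daisy.
            daisy is a leaf — visit daisy.
          At tulip: go right to cedar.
            At cedar: go left to rye.
              rye is a leaf — visit rye.
            At cedar: go right to hop.
              hop is a leaf — visit hop.
            Visit cedar.
          Visit tulip.
        At bay: go right to kale.
          At kale: no left child.
          At kale: go right to moss.
            At moss: no left child.
            At moss: go right to iris.
              iris is a leaf — visit iris.
            Visit moss.
          Visit kale.
        Visit bay.
      Visit fir.
    Visit lily.
  At teak: go right to ivy.
    ivy is a leaf — visit ivy.
  Visit teak.
Visit poppy.
Full post-order sequence: fern, ash, daisy, rye, hop, cedar, tulip, iris, moss, kale, bay, fir, lily, ivy, teak, poppy.

2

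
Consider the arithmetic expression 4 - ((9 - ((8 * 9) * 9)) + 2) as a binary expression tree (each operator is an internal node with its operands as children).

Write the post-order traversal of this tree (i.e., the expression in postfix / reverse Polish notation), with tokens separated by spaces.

4 9 8 9 * 9 * - 2 + -

Post-order on an expression tree gives postfix notation: for each operator, emit left operand, right operand, then the operator.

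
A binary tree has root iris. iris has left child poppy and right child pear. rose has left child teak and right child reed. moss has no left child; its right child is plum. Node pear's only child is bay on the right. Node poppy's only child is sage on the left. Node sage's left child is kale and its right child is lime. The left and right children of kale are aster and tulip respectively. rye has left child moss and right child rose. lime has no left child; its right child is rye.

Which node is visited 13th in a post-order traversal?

bay

Post-order visits the left subtree, then the right subtree, then the node.
At iris: go left to poppy.
  At poppy: go left to sage.
    At sage: go left to kale.
      At kale: go left to aster.
        aster is a leaf — visit aster.
      At kale: go right to tulip.
        tulip is a leaf — visit tulip.
      Visit kale.
    At sage: go right to lime.
      At lime: no left child.
      At lime: go right to rye.
        At rye: go left to moss.
          At moss: no left child.
          At moss: go right to plum.
            plum is a leaf — visit plum.
          Visit moss.
        At rye: go right to rose.
          At rose: go left to teak.
            teak is a leaf — visit teak.
          At rose: go right to reed.
            reed is a leaf — visit reed.
          Visit rose.
        Visit rye.
      Visit lime.
    Visit sage.
  At poppy: no right child.
  Visit poppy.
At iris: go right to pear.
  At pear: no left child.
  At pear: go right to bay.
    bay is a leaf — visit bay.
  Visit pear.
Visit iris.
Full post-order sequence: aster, tulip, kale, plum, moss, teak, reed, rose, rye, lime, sage, poppy, bay, pear, iris.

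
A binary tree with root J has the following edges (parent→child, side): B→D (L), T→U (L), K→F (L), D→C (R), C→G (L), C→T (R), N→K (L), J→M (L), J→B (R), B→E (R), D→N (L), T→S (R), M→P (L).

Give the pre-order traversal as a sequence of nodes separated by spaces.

J M P B D N K F C G T U S E

Pre-order visits the node, then its left subtree, then its right subtree.
Visit J.
At J: go left to M.
  Visit M.
  At M: go left to P.
    P is a leaf — visit P.
  At M: no right child.
At J: go right to B.
  Visit B.
  At B: go left to D.
    Visit D.
    At D: go left to N.
      Visit N.
      At N: go left to K.
        Visit K.
        At K: go left to F.
          F is a leaf — visit F.
        At K: no right child.
      At N: no right child.
    At D: go right to C.
      Visit C.
      At C: go left to G.
        G is a leaf — visit G.
      At C: go right to T.
        Visit T.
        At T: go left to U.
          U is a leaf — visit U.
        At T: go right to S.
          S is a leaf — visit S.
  At B: go right to E.
    E is a leaf — visit E.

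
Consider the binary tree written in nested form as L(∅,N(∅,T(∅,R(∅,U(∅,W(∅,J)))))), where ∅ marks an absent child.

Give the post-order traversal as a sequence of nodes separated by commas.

J, W, U, R, T, N, L

Post-order visits the left subtree, then the right subtree, then the node.
At L: no left child.
At L: go right to N.
  At N: no left child.
  At N: go right to T.
    At T: no left child.
    At T: go right to R.
      At R: no left child.
      At R: go right to U.
        At U: no left child.
        At U: go right to W.
          At W: no left child.
          At W: go right to J.
            J is a leaf — visit J.
          Visit W.
        Visit U.
      Visit R.
    Visit T.
  Visit N.
Visit L.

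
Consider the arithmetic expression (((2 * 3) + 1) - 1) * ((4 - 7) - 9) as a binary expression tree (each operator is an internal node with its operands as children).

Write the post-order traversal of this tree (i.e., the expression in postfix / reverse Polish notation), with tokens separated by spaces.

2 3 * 1 + 1 - 4 7 - 9 - *

Post-order on an expression tree gives postfix notation: for each operator, emit left operand, right operand, then the operator.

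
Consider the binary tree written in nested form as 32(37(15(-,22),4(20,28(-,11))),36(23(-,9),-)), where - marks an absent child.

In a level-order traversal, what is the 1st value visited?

Level-order visits nodes level by level from the root, left to right within each level.
Level 0: 32
Level 1: 37, 36
Level 2: 15, 4, 23
Level 3: 22, 20, 28, 9
Level 4: 11
Full level-order sequence: 32, 37, 36, 15, 4, 23, 22, 20, 28, 9, 11.

32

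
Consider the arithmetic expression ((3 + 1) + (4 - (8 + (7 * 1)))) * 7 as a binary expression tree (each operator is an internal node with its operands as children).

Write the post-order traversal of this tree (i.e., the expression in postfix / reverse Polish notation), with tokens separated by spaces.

Post-order on an expression tree gives postfix notation: for each operator, emit left operand, right operand, then the operator.

3 1 + 4 8 7 1 * + - + 7 *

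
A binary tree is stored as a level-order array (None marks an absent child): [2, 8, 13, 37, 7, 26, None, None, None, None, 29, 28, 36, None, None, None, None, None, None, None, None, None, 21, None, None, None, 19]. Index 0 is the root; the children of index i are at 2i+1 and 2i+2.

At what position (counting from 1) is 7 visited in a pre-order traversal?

4

Pre-order visits the node, then its left subtree, then its right subtree.
Visit 2.
At 2: go left to 8.
  Visit 8.
  At 8: go left to 37.
    37 is a leaf — visit 37.
  At 8: go right to 7.
    Visit 7.
    At 7: no left child.
    At 7: go right to 29.
      Visit 29.
      At 29: no left child.
      At 29: go right to 21.
        21 is a leaf — visit 21.
At 2: go right to 13.
  Visit 13.
  At 13: go left to 26.
    Visit 26.
    At 26: go left to 28.
      28 is a leaf — visit 28.
    At 26: go right to 36.
      Visit 36.
      At 36: no left child.
      At 36: go right to 19.
        19 is a leaf — visit 19.
  At 13: no right child.
Full pre-order sequence: 2, 8, 37, 7, 29, 21, 13, 26, 28, 36, 19.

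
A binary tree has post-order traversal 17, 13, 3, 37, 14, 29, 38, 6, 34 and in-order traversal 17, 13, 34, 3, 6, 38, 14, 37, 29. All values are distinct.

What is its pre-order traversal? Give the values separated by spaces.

The last element of post-order is the root; it splits in-order into left and right subtrees.
Root 34: left subtree has 2 nodes {17, 13}, right has 6 {3, 6, 38, 14, 37, 29}.
  Root 13: left subtree has 1 node {17}, right has 0 { }.
  Root 6: left subtree has 1 node {3}, right has 4 {38, 14, 37, 29}.
    Root 38: left subtree has 0 nodes { }, right has 3 {14, 37, 29}.
      Root 29: left subtree has 2 nodes {14, 37}, right has 0 { }.
        Root 14: left subtree has 0 nodes { }, right has 1 {37}.

34 13 17 6 3 38 29 14 37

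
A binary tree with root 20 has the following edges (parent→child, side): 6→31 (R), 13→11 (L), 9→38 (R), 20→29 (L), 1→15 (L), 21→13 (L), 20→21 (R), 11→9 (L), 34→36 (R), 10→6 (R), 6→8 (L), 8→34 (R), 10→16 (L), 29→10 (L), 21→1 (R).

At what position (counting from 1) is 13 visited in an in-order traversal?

In-order visits the left subtree, then the node, then the right subtree.
At 20: go left to 29.
  At 29: go left to 10.
    At 10: go left to 16.
      16 is a leaf — visit 16.
    Visit 10.
    At 10: go right to 6.
      At 6: go left to 8.
        At 8: no left child.
        Visit 8.
        At 8: go right to 34.
          At 34: no left child.
          Visit 34.
          At 34: go right to 36.
            36 is a leaf — visit 36.
      Visit 6.
      At 6: go right to 31.
        31 is a leaf — visit 31.
  Visit 29.
  At 29: no right child.
Visit 20.
At 20: go right to 21.
  At 21: go left to 13.
    At 13: go left to 11.
      At 11: go left to 9.
        At 9: no left child.
        Visit 9.
        At 9: go right to 38.
          38 is a leaf — visit 38.
      Visit 11.
      At 11: no right child.
    Visit 13.
    At 13: no right child.
  Visit 21.
  At 21: go right to 1.
    At 1: go left to 15.
      15 is a leaf — visit 15.
    Visit 1.
    At 1: no right child.
Full in-order sequence: 16, 10, 8, 34, 36, 6, 31, 29, 20, 9, 38, 11, 13, 21, 15, 1.

13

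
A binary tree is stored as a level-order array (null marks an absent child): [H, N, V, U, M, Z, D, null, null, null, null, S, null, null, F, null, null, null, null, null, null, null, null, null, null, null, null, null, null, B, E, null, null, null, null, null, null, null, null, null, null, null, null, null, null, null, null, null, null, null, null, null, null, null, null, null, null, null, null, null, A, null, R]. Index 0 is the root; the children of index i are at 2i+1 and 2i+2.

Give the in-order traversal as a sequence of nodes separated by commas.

In-order visits the left subtree, then the node, then the right subtree.
At H: go left to N.
  At N: go left to U.
    U is a leaf — visit U.
  Visit N.
  At N: go right to M.
    M is a leaf — visit M.
Visit H.
At H: go right to V.
  At V: go left to Z.
    At Z: go left to S.
      S is a leaf — visit S.
    Visit Z.
    At Z: no right child.
  Visit V.
  At V: go right to D.
    At D: no left child.
    Visit D.
    At D: go right to F.
      At F: go left to B.
        At B: no left child.
        Visit B.
        At B: go right to A.
          A is a leaf — visit A.
      Visit F.
      At F: go right to E.
        At E: no left child.
        Visit E.
        At E: go right to R.
          R is a leaf — visit R.

U, N, M, H, S, Z, V, D, B, A, F, E, R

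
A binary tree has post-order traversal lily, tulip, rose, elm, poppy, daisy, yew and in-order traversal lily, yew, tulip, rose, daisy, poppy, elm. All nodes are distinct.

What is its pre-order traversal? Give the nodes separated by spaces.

yew lily daisy rose tulip poppy elm

The last element of post-order is the root; it splits in-order into left and right subtrees.
Root yew: left subtree has 1 node {lily}, right has 5 {tulip, rose, daisy, poppy, elm}.
  Root daisy: left subtree has 2 nodes {tulip, rose}, right has 2 {poppy, elm}.
    Root rose: left subtree has 1 node {tulip}, right has 0 { }.
    Root poppy: left subtree has 0 nodes { }, right has 1 {elm}.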